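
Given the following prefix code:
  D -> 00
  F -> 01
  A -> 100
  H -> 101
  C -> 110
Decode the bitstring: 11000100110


Decoding step by step:
Bits 110 -> C
Bits 00 -> D
Bits 100 -> A
Bits 110 -> C


Decoded message: CDAC


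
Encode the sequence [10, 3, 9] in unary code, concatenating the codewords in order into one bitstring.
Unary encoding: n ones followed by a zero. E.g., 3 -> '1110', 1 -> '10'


Encode each number as n ones followed by a terminating 0:
  10 -> 11111111110 (11 bits)
  3 -> 1110 (4 bits)
  9 -> 1111111110 (10 bits)
Total length = 11 + 4 + 10 = 25 bits.

Unary([10, 3, 9]) = 1111111111011101111111110 (25 bits)


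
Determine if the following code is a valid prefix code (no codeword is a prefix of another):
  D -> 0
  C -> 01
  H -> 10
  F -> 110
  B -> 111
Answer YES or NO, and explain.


Checking each pair (does one codeword prefix another?):
  D='0' vs C='01': prefix -- VIOLATION

NO -- this is NOT a valid prefix code. D (0) is a prefix of C (01).


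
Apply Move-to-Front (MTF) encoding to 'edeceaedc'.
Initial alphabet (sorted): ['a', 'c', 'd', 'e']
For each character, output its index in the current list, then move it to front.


MTF encoding:
'e': index 3 in ['a', 'c', 'd', 'e'] -> ['e', 'a', 'c', 'd']
'd': index 3 in ['e', 'a', 'c', 'd'] -> ['d', 'e', 'a', 'c']
'e': index 1 in ['d', 'e', 'a', 'c'] -> ['e', 'd', 'a', 'c']
'c': index 3 in ['e', 'd', 'a', 'c'] -> ['c', 'e', 'd', 'a']
'e': index 1 in ['c', 'e', 'd', 'a'] -> ['e', 'c', 'd', 'a']
'a': index 3 in ['e', 'c', 'd', 'a'] -> ['a', 'e', 'c', 'd']
'e': index 1 in ['a', 'e', 'c', 'd'] -> ['e', 'a', 'c', 'd']
'd': index 3 in ['e', 'a', 'c', 'd'] -> ['d', 'e', 'a', 'c']
'c': index 3 in ['d', 'e', 'a', 'c'] -> ['c', 'd', 'e', 'a']


Output: [3, 3, 1, 3, 1, 3, 1, 3, 3]


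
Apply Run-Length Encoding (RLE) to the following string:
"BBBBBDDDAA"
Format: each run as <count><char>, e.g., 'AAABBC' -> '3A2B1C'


Scanning runs left to right:
  i=0: run of 'B' x 5 -> '5B'
  i=5: run of 'D' x 3 -> '3D'
  i=8: run of 'A' x 2 -> '2A'

RLE = 5B3D2A


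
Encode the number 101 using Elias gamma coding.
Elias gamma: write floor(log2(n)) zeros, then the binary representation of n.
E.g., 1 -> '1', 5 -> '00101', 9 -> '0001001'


num_bits = floor(log2(101)) + 1 = 7
leading_zeros = num_bits - 1 = 6
binary(101) = 1100101

Elias gamma(101) = '000000' + '1100101' = 0000001100101 (13 bits)


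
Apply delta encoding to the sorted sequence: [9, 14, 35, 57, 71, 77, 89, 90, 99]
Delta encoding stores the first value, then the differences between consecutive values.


First value: 9
Deltas:
  14 - 9 = 5
  35 - 14 = 21
  57 - 35 = 22
  71 - 57 = 14
  77 - 71 = 6
  89 - 77 = 12
  90 - 89 = 1
  99 - 90 = 9


Delta encoded: [9, 5, 21, 22, 14, 6, 12, 1, 9]


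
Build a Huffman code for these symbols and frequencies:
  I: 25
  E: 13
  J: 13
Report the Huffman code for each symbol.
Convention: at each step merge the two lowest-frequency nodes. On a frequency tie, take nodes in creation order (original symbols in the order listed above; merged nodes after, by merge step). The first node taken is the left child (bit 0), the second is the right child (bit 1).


Huffman tree construction:
Step 1: Merge E(13) + J(13) = 26
Step 2: Merge I(25) + (E+J)(26) = 51
Read each symbol's code off the tree from the root (left child = 0, right child = 1).

Codes:
  I: 0 (length 1)
  E: 10 (length 2)
  J: 11 (length 2)
Average code length: 77/51 = 1.5098 bits/symbol


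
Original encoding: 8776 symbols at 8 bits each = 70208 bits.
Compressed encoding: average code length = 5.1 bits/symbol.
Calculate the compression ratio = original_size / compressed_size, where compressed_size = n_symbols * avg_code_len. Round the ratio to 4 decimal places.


original_size = n_symbols * orig_bits = 8776 * 8 = 70208 bits
compressed_size = n_symbols * avg_code_len = 8776 * 5.1 = 44757.6 bits
ratio = original_size / compressed_size = 70208 / 44757.6 = 1.5686

Compression ratio = 1.5686


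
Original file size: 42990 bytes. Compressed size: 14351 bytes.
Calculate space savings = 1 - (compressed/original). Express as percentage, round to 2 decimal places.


ratio = compressed/original = 14351/42990 = 0.333822
savings = 1 - ratio = 1 - 0.333822 = 0.666178
as a percentage: 0.666178 * 100 = 66.62%

Space savings = 1 - 14351/42990 = 66.62%


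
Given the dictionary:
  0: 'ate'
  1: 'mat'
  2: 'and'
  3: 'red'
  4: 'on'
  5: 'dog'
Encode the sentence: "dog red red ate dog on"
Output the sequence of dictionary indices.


Look up each word in the dictionary:
  'dog' -> 5
  'red' -> 3
  'red' -> 3
  'ate' -> 0
  'dog' -> 5
  'on' -> 4

Encoded: [5, 3, 3, 0, 5, 4]


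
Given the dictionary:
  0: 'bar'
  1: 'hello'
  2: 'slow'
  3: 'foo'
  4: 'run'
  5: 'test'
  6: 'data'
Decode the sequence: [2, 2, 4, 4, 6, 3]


Look up each index in the dictionary:
  2 -> 'slow'
  2 -> 'slow'
  4 -> 'run'
  4 -> 'run'
  6 -> 'data'
  3 -> 'foo'

Decoded: "slow slow run run data foo"


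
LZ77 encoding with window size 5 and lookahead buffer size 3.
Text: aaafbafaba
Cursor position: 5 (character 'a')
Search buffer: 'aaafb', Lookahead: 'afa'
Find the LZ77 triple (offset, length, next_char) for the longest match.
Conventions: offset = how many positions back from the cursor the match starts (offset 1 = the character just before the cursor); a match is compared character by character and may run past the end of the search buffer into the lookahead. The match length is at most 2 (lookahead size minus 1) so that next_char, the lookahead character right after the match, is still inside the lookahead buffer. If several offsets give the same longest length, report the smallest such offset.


Try each offset into the search buffer:
  offset=1 (pos 4, char 'b'): match length 0
  offset=2 (pos 3, char 'f'): match length 0
  offset=3 (pos 2, char 'a'): match length 2
  offset=4 (pos 1, char 'a'): match length 1
  offset=5 (pos 0, char 'a'): match length 1
Longest match has length 2 at offset 3.
next_char = character at position 5 + 2 = 7 -> 'a'

Best match: offset=3, length=2 (matching 'af' starting at position 2)
LZ77 triple: (3, 2, 'a')


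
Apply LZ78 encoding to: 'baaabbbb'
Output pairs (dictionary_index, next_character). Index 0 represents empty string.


LZ78 encoding steps:
Dictionary: {0: ''}
Step 1: w='' (idx 0), next='b' -> output (0, 'b'), add 'b' as idx 1
Step 2: w='' (idx 0), next='a' -> output (0, 'a'), add 'a' as idx 2
Step 3: w='a' (idx 2), next='a' -> output (2, 'a'), add 'aa' as idx 3
Step 4: w='b' (idx 1), next='b' -> output (1, 'b'), add 'bb' as idx 4
Step 5: w='bb' (idx 4), end of input -> output (4, '')


Encoded: [(0, 'b'), (0, 'a'), (2, 'a'), (1, 'b'), (4, '')]


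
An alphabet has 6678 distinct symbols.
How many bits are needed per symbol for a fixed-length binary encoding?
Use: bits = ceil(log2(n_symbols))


log2(6678) = 12.7052
Bracket: 2^12 = 4096 < 6678 <= 2^13 = 8192
So ceil(log2(6678)) = 13

bits = ceil(log2(6678)) = ceil(12.7052) = 13 bits


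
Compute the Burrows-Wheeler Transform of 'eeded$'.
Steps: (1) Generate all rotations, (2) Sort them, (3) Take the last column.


Rotations (sorted):
  0: $eeded -> last char: d
  1: d$eede -> last char: e
  2: ded$ee -> last char: e
  3: ed$eed -> last char: d
  4: eded$e -> last char: e
  5: eeded$ -> last char: $


BWT = deede$


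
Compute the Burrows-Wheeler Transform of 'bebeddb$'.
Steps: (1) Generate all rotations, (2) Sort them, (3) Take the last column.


Rotations (sorted):
  0: $bebeddb -> last char: b
  1: b$bebedd -> last char: d
  2: bebeddb$ -> last char: $
  3: beddb$be -> last char: e
  4: db$bebed -> last char: d
  5: ddb$bebe -> last char: e
  6: ebeddb$b -> last char: b
  7: eddb$beb -> last char: b


BWT = bd$edebb


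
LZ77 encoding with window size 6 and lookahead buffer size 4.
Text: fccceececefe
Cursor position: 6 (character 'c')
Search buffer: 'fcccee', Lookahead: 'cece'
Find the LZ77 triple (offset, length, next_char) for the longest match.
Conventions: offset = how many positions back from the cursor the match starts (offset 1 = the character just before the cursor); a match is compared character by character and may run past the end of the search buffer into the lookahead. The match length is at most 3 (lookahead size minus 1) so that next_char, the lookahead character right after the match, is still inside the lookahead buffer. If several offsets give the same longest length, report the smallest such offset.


Try each offset into the search buffer:
  offset=1 (pos 5, char 'e'): match length 0
  offset=2 (pos 4, char 'e'): match length 0
  offset=3 (pos 3, char 'c'): match length 2
  offset=4 (pos 2, char 'c'): match length 1
  offset=5 (pos 1, char 'c'): match length 1
  offset=6 (pos 0, char 'f'): match length 0
Longest match has length 2 at offset 3.
next_char = character at position 6 + 2 = 8 -> 'c'

Best match: offset=3, length=2 (matching 'ce' starting at position 3)
LZ77 triple: (3, 2, 'c')


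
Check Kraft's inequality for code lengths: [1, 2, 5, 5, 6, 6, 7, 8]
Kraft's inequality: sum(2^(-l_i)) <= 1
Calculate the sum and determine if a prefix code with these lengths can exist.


Sum = 2^(-1) + 2^(-2) + 2^(-5) + 2^(-5) + 2^(-6) + 2^(-6) + 2^(-7) + 2^(-8)
    = 0.5 + 0.25 + 0.03125 + 0.03125 + 0.015625 + 0.015625 + 0.0078125 + 0.00390625
    = 219/256 = 0.85546875
Since 0.85546875 <= 1, Kraft's inequality IS satisfied.
A prefix code with these lengths CAN exist.

Kraft sum = 0.85546875. Satisfied.


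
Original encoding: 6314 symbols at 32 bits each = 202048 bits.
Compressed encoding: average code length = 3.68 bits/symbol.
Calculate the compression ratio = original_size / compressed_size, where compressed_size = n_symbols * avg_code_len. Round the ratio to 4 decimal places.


original_size = n_symbols * orig_bits = 6314 * 32 = 202048 bits
compressed_size = n_symbols * avg_code_len = 6314 * 3.68 = 23235.52 bits
ratio = original_size / compressed_size = 202048 / 23235.52 = 8.6957

Compression ratio = 8.6957


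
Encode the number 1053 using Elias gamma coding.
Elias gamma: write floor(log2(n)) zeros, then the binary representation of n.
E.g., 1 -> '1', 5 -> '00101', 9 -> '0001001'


num_bits = floor(log2(1053)) + 1 = 11
leading_zeros = num_bits - 1 = 10
binary(1053) = 10000011101

Elias gamma(1053) = '0000000000' + '10000011101' = 000000000010000011101 (21 bits)


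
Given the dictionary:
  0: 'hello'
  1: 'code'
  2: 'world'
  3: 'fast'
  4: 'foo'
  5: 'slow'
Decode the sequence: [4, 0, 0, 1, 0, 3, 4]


Look up each index in the dictionary:
  4 -> 'foo'
  0 -> 'hello'
  0 -> 'hello'
  1 -> 'code'
  0 -> 'hello'
  3 -> 'fast'
  4 -> 'foo'

Decoded: "foo hello hello code hello fast foo"


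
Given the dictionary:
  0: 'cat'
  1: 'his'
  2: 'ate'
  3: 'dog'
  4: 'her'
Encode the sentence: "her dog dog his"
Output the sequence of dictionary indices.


Look up each word in the dictionary:
  'her' -> 4
  'dog' -> 3
  'dog' -> 3
  'his' -> 1

Encoded: [4, 3, 3, 1]


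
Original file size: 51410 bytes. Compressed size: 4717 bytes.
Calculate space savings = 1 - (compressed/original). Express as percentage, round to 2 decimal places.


ratio = compressed/original = 4717/51410 = 0.091753
savings = 1 - ratio = 1 - 0.091753 = 0.908247
as a percentage: 0.908247 * 100 = 90.82%

Space savings = 1 - 4717/51410 = 90.82%


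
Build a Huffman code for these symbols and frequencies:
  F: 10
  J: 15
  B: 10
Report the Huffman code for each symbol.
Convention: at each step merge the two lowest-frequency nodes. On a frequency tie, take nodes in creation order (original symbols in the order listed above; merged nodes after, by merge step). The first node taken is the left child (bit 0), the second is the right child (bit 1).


Huffman tree construction:
Step 1: Merge F(10) + B(10) = 20
Step 2: Merge J(15) + (F+B)(20) = 35
Read each symbol's code off the tree from the root (left child = 0, right child = 1).

Codes:
  F: 10 (length 2)
  J: 0 (length 1)
  B: 11 (length 2)
Average code length: 55/35 = 1.5714 bits/symbol


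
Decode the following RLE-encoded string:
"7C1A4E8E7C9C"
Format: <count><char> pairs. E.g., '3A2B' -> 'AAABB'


Expanding each <count><char> pair:
  7C -> 'CCCCCCC'
  1A -> 'A'
  4E -> 'EEEE'
  8E -> 'EEEEEEEE'
  7C -> 'CCCCCCC'
  9C -> 'CCCCCCCCC'

Decoded = CCCCCCCAEEEEEEEEEEEECCCCCCCCCCCCCCCC


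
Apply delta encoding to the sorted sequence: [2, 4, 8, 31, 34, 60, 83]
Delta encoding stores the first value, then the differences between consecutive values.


First value: 2
Deltas:
  4 - 2 = 2
  8 - 4 = 4
  31 - 8 = 23
  34 - 31 = 3
  60 - 34 = 26
  83 - 60 = 23


Delta encoded: [2, 2, 4, 23, 3, 26, 23]


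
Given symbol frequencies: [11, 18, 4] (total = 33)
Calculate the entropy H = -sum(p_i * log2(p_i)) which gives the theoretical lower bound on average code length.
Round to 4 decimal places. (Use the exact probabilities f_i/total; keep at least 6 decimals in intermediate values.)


Per-symbol terms -p_i * log2(p_i) with p_i = f_i/33:
  p = 11/33 = 0.333333: log2(p) = -1.584963, -p*log2(p) = 0.528321
  p = 18/33 = 0.545455: log2(p) = -0.874469, -p*log2(p) = 0.476983
  p = 4/33 = 0.121212: log2(p) = -3.044394, -p*log2(p) = 0.369017
H = 0.528321 + 0.476983 + 0.369017 = 1.374321

H = 1.3743 bits/symbol


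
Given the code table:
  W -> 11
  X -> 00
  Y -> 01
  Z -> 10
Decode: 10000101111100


Decoding:
10 -> Z
00 -> X
01 -> Y
01 -> Y
11 -> W
11 -> W
00 -> X


Result: ZXYYWWX


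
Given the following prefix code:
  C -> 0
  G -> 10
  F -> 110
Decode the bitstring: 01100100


Decoding step by step:
Bits 0 -> C
Bits 110 -> F
Bits 0 -> C
Bits 10 -> G
Bits 0 -> C


Decoded message: CFCGC


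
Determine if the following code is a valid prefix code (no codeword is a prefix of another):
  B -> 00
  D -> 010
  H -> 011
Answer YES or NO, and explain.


Checking each pair (does one codeword prefix another?):
  B='00' vs D='010': no prefix
  B='00' vs H='011': no prefix
  D='010' vs B='00': no prefix
  D='010' vs H='011': no prefix
  H='011' vs B='00': no prefix
  H='011' vs D='010': no prefix
No violation found over all pairs.

YES -- this is a valid prefix code. No codeword is a prefix of any other codeword.


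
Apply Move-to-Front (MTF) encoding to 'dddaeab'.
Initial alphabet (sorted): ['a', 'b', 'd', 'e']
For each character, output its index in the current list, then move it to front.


MTF encoding:
'd': index 2 in ['a', 'b', 'd', 'e'] -> ['d', 'a', 'b', 'e']
'd': index 0 in ['d', 'a', 'b', 'e'] -> ['d', 'a', 'b', 'e']
'd': index 0 in ['d', 'a', 'b', 'e'] -> ['d', 'a', 'b', 'e']
'a': index 1 in ['d', 'a', 'b', 'e'] -> ['a', 'd', 'b', 'e']
'e': index 3 in ['a', 'd', 'b', 'e'] -> ['e', 'a', 'd', 'b']
'a': index 1 in ['e', 'a', 'd', 'b'] -> ['a', 'e', 'd', 'b']
'b': index 3 in ['a', 'e', 'd', 'b'] -> ['b', 'a', 'e', 'd']


Output: [2, 0, 0, 1, 3, 1, 3]


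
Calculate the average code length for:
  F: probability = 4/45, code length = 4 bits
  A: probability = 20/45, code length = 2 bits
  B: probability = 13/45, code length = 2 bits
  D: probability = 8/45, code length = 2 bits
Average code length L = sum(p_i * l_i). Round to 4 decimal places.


Weighted contributions p_i * l_i:
  F: (4/45) * 4 = 16/45
  A: (20/45) * 2 = 40/45
  B: (13/45) * 2 = 26/45
  D: (8/45) * 2 = 16/45
Sum = (16 + 40 + 26 + 16)/45 = 98/45

L = 98/45 = 2.1778 bits/symbol


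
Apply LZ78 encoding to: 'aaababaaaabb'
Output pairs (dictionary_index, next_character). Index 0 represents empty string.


LZ78 encoding steps:
Dictionary: {0: ''}
Step 1: w='' (idx 0), next='a' -> output (0, 'a'), add 'a' as idx 1
Step 2: w='a' (idx 1), next='a' -> output (1, 'a'), add 'aa' as idx 2
Step 3: w='' (idx 0), next='b' -> output (0, 'b'), add 'b' as idx 3
Step 4: w='a' (idx 1), next='b' -> output (1, 'b'), add 'ab' as idx 4
Step 5: w='aa' (idx 2), next='a' -> output (2, 'a'), add 'aaa' as idx 5
Step 6: w='ab' (idx 4), next='b' -> output (4, 'b'), add 'abb' as idx 6


Encoded: [(0, 'a'), (1, 'a'), (0, 'b'), (1, 'b'), (2, 'a'), (4, 'b')]


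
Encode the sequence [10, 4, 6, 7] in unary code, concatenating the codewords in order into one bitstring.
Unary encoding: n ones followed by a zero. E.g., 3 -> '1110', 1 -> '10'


Encode each number as n ones followed by a terminating 0:
  10 -> 11111111110 (11 bits)
  4 -> 11110 (5 bits)
  6 -> 1111110 (7 bits)
  7 -> 11111110 (8 bits)
Total length = 11 + 5 + 7 + 8 = 31 bits.

Unary([10, 4, 6, 7]) = 1111111111011110111111011111110 (31 bits)


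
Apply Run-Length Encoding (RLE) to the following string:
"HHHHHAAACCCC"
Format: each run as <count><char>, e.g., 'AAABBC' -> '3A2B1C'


Scanning runs left to right:
  i=0: run of 'H' x 5 -> '5H'
  i=5: run of 'A' x 3 -> '3A'
  i=8: run of 'C' x 4 -> '4C'

RLE = 5H3A4C


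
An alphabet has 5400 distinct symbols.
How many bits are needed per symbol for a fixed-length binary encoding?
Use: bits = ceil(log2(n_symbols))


log2(5400) = 12.3987
Bracket: 2^12 = 4096 < 5400 <= 2^13 = 8192
So ceil(log2(5400)) = 13

bits = ceil(log2(5400)) = ceil(12.3987) = 13 bits


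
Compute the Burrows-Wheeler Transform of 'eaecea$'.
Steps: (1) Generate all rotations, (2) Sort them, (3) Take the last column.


Rotations (sorted):
  0: $eaecea -> last char: a
  1: a$eaece -> last char: e
  2: aecea$e -> last char: e
  3: cea$eae -> last char: e
  4: ea$eaec -> last char: c
  5: eaecea$ -> last char: $
  6: ecea$ea -> last char: a


BWT = aeeec$a


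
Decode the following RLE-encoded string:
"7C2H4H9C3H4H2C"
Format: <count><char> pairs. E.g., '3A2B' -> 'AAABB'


Expanding each <count><char> pair:
  7C -> 'CCCCCCC'
  2H -> 'HH'
  4H -> 'HHHH'
  9C -> 'CCCCCCCCC'
  3H -> 'HHH'
  4H -> 'HHHH'
  2C -> 'CC'

Decoded = CCCCCCCHHHHHHCCCCCCCCCHHHHHHHCC


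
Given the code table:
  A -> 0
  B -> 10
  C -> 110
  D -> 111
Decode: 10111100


Decoding:
10 -> B
111 -> D
10 -> B
0 -> A


Result: BDBA


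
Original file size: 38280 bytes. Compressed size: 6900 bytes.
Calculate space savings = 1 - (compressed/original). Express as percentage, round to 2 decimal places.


ratio = compressed/original = 6900/38280 = 0.180251
savings = 1 - ratio = 1 - 0.180251 = 0.819749
as a percentage: 0.819749 * 100 = 81.97%

Space savings = 1 - 6900/38280 = 81.97%


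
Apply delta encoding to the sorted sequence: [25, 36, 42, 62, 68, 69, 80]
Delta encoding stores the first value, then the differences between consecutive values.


First value: 25
Deltas:
  36 - 25 = 11
  42 - 36 = 6
  62 - 42 = 20
  68 - 62 = 6
  69 - 68 = 1
  80 - 69 = 11


Delta encoded: [25, 11, 6, 20, 6, 1, 11]


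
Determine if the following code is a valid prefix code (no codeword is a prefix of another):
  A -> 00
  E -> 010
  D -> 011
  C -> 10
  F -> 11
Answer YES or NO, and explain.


Checking each pair (does one codeword prefix another?):
  A='00' vs E='010': no prefix
  A='00' vs D='011': no prefix
  A='00' vs C='10': no prefix
  A='00' vs F='11': no prefix
  E='010' vs A='00': no prefix
  E='010' vs D='011': no prefix
  E='010' vs C='10': no prefix
  E='010' vs F='11': no prefix
  D='011' vs A='00': no prefix
  D='011' vs E='010': no prefix
  D='011' vs C='10': no prefix
  D='011' vs F='11': no prefix
  C='10' vs A='00': no prefix
  C='10' vs E='010': no prefix
  C='10' vs D='011': no prefix
  C='10' vs F='11': no prefix
  F='11' vs A='00': no prefix
  F='11' vs E='010': no prefix
  F='11' vs D='011': no prefix
  F='11' vs C='10': no prefix
No violation found over all pairs.

YES -- this is a valid prefix code. No codeword is a prefix of any other codeword.


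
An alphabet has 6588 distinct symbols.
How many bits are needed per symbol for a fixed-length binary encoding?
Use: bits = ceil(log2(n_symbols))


log2(6588) = 12.6856
Bracket: 2^12 = 4096 < 6588 <= 2^13 = 8192
So ceil(log2(6588)) = 13

bits = ceil(log2(6588)) = ceil(12.6856) = 13 bits


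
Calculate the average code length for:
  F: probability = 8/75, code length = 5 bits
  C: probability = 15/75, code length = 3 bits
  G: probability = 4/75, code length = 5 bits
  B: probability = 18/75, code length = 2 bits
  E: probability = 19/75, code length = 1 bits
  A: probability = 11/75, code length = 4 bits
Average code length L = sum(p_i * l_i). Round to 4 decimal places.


Weighted contributions p_i * l_i:
  F: (8/75) * 5 = 40/75
  C: (15/75) * 3 = 45/75
  G: (4/75) * 5 = 20/75
  B: (18/75) * 2 = 36/75
  E: (19/75) * 1 = 19/75
  A: (11/75) * 4 = 44/75
Sum = (40 + 45 + 20 + 36 + 19 + 44)/75 = 204/75

L = 204/75 = 2.7200 bits/symbol


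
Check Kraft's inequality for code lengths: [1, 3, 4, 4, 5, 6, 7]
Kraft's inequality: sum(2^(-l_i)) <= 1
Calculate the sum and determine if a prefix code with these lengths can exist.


Sum = 2^(-1) + 2^(-3) + 2^(-4) + 2^(-4) + 2^(-5) + 2^(-6) + 2^(-7)
    = 0.5 + 0.125 + 0.0625 + 0.0625 + 0.03125 + 0.015625 + 0.0078125
    = 103/128 = 0.8046875
Since 0.8046875 <= 1, Kraft's inequality IS satisfied.
A prefix code with these lengths CAN exist.

Kraft sum = 0.8046875. Satisfied.


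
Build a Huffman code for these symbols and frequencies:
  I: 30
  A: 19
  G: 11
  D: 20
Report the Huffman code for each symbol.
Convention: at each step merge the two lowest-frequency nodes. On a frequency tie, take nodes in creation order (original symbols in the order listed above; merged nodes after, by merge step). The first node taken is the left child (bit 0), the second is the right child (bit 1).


Huffman tree construction:
Step 1: Merge G(11) + A(19) = 30
Step 2: Merge D(20) + I(30) = 50
Step 3: Merge (G+A)(30) + (D+I)(50) = 80
Read each symbol's code off the tree from the root (left child = 0, right child = 1).

Codes:
  I: 11 (length 2)
  A: 01 (length 2)
  G: 00 (length 2)
  D: 10 (length 2)
Average code length: 160/80 = 2.0000 bits/symbol


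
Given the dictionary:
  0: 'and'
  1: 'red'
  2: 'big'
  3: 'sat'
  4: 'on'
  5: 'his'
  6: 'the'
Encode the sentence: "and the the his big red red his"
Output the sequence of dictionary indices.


Look up each word in the dictionary:
  'and' -> 0
  'the' -> 6
  'the' -> 6
  'his' -> 5
  'big' -> 2
  'red' -> 1
  'red' -> 1
  'his' -> 5

Encoded: [0, 6, 6, 5, 2, 1, 1, 5]


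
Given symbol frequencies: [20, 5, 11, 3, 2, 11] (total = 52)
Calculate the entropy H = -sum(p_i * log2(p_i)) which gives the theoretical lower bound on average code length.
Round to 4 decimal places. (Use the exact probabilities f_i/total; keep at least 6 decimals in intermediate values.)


Per-symbol terms -p_i * log2(p_i) with p_i = f_i/52:
  p = 20/52 = 0.384615: log2(p) = -1.378512, -p*log2(p) = 0.530197
  p = 5/52 = 0.096154: log2(p) = -3.378512, -p*log2(p) = 0.324857
  p = 11/52 = 0.211538: log2(p) = -2.241008, -p*log2(p) = 0.474059
  p = 3/52 = 0.057692: log2(p) = -4.115477, -p*log2(p) = 0.237431
  p = 2/52 = 0.038462: log2(p) = -4.700440, -p*log2(p) = 0.180786
  p = 11/52 = 0.211538: log2(p) = -2.241008, -p*log2(p) = 0.474059
H = 0.530197 + 0.324857 + 0.474059 + 0.237431 + 0.180786 + 0.474059 = 2.221389

H = 2.2214 bits/symbol


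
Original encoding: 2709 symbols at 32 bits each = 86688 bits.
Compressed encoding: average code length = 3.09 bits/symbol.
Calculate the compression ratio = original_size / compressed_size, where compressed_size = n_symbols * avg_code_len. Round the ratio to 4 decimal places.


original_size = n_symbols * orig_bits = 2709 * 32 = 86688 bits
compressed_size = n_symbols * avg_code_len = 2709 * 3.09 = 8370.81 bits
ratio = original_size / compressed_size = 86688 / 8370.81 = 10.356

Compression ratio = 10.356


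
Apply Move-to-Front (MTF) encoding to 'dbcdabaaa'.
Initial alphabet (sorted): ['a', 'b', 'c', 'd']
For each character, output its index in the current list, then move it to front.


MTF encoding:
'd': index 3 in ['a', 'b', 'c', 'd'] -> ['d', 'a', 'b', 'c']
'b': index 2 in ['d', 'a', 'b', 'c'] -> ['b', 'd', 'a', 'c']
'c': index 3 in ['b', 'd', 'a', 'c'] -> ['c', 'b', 'd', 'a']
'd': index 2 in ['c', 'b', 'd', 'a'] -> ['d', 'c', 'b', 'a']
'a': index 3 in ['d', 'c', 'b', 'a'] -> ['a', 'd', 'c', 'b']
'b': index 3 in ['a', 'd', 'c', 'b'] -> ['b', 'a', 'd', 'c']
'a': index 1 in ['b', 'a', 'd', 'c'] -> ['a', 'b', 'd', 'c']
'a': index 0 in ['a', 'b', 'd', 'c'] -> ['a', 'b', 'd', 'c']
'a': index 0 in ['a', 'b', 'd', 'c'] -> ['a', 'b', 'd', 'c']


Output: [3, 2, 3, 2, 3, 3, 1, 0, 0]


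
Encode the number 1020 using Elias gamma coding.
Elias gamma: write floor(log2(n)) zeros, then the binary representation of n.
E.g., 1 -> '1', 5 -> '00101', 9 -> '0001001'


num_bits = floor(log2(1020)) + 1 = 10
leading_zeros = num_bits - 1 = 9
binary(1020) = 1111111100

Elias gamma(1020) = '000000000' + '1111111100' = 0000000001111111100 (19 bits)


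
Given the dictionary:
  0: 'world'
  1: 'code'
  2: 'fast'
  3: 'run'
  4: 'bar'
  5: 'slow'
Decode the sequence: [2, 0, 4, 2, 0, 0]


Look up each index in the dictionary:
  2 -> 'fast'
  0 -> 'world'
  4 -> 'bar'
  2 -> 'fast'
  0 -> 'world'
  0 -> 'world'

Decoded: "fast world bar fast world world"


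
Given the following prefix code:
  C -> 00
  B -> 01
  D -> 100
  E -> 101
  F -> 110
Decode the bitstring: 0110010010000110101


Decoding step by step:
Bits 01 -> B
Bits 100 -> D
Bits 100 -> D
Bits 100 -> D
Bits 00 -> C
Bits 110 -> F
Bits 101 -> E


Decoded message: BDDDCFE


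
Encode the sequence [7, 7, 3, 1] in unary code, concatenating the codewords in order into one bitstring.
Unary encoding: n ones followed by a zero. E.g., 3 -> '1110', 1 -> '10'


Encode each number as n ones followed by a terminating 0:
  7 -> 11111110 (8 bits)
  7 -> 11111110 (8 bits)
  3 -> 1110 (4 bits)
  1 -> 10 (2 bits)
Total length = 8 + 8 + 4 + 2 = 22 bits.

Unary([7, 7, 3, 1]) = 1111111011111110111010 (22 bits)


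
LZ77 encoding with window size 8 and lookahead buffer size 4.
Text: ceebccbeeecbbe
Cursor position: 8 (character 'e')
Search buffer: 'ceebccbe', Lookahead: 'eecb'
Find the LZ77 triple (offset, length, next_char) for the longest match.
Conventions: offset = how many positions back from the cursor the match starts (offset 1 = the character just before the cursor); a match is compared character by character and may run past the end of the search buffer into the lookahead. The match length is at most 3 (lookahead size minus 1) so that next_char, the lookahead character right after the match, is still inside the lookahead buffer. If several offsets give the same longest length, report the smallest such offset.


Try each offset into the search buffer:
  offset=1 (pos 7, char 'e'): match length 2
  offset=2 (pos 6, char 'b'): match length 0
  offset=3 (pos 5, char 'c'): match length 0
  offset=4 (pos 4, char 'c'): match length 0
  offset=5 (pos 3, char 'b'): match length 0
  offset=6 (pos 2, char 'e'): match length 1
  offset=7 (pos 1, char 'e'): match length 2
  offset=8 (pos 0, char 'c'): match length 0
Longest match has length 2, found at offsets 1, 7; take the smallest, offset 1.
next_char = character at position 8 + 2 = 10 -> 'c'

Best match: offset=1, length=2 (matching 'ee' starting at position 7)
LZ77 triple: (1, 2, 'c')


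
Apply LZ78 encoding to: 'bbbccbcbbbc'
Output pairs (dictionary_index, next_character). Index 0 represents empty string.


LZ78 encoding steps:
Dictionary: {0: ''}
Step 1: w='' (idx 0), next='b' -> output (0, 'b'), add 'b' as idx 1
Step 2: w='b' (idx 1), next='b' -> output (1, 'b'), add 'bb' as idx 2
Step 3: w='' (idx 0), next='c' -> output (0, 'c'), add 'c' as idx 3
Step 4: w='c' (idx 3), next='b' -> output (3, 'b'), add 'cb' as idx 4
Step 5: w='cb' (idx 4), next='b' -> output (4, 'b'), add 'cbb' as idx 5
Step 6: w='b' (idx 1), next='c' -> output (1, 'c'), add 'bc' as idx 6


Encoded: [(0, 'b'), (1, 'b'), (0, 'c'), (3, 'b'), (4, 'b'), (1, 'c')]


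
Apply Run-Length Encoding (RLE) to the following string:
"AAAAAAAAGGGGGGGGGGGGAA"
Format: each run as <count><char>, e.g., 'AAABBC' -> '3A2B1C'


Scanning runs left to right:
  i=0: run of 'A' x 8 -> '8A'
  i=8: run of 'G' x 12 -> '12G'
  i=20: run of 'A' x 2 -> '2A'

RLE = 8A12G2A


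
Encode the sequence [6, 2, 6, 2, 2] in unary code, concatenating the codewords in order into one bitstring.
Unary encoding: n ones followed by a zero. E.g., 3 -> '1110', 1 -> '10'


Encode each number as n ones followed by a terminating 0:
  6 -> 1111110 (7 bits)
  2 -> 110 (3 bits)
  6 -> 1111110 (7 bits)
  2 -> 110 (3 bits)
  2 -> 110 (3 bits)
Total length = 7 + 3 + 7 + 3 + 3 = 23 bits.

Unary([6, 2, 6, 2, 2]) = 11111101101111110110110 (23 bits)


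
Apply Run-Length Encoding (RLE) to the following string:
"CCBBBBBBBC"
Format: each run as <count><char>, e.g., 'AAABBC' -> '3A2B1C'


Scanning runs left to right:
  i=0: run of 'C' x 2 -> '2C'
  i=2: run of 'B' x 7 -> '7B'
  i=9: run of 'C' x 1 -> '1C'

RLE = 2C7B1C


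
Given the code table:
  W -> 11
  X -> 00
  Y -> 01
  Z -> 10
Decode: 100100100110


Decoding:
10 -> Z
01 -> Y
00 -> X
10 -> Z
01 -> Y
10 -> Z


Result: ZYXZYZ


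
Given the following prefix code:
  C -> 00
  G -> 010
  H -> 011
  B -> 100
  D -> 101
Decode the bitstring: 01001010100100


Decoding step by step:
Bits 010 -> G
Bits 010 -> G
Bits 101 -> D
Bits 00 -> C
Bits 100 -> B


Decoded message: GGDCB


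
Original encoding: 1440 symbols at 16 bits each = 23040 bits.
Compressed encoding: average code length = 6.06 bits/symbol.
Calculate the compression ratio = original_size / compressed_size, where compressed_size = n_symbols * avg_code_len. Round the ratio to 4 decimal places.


original_size = n_symbols * orig_bits = 1440 * 16 = 23040 bits
compressed_size = n_symbols * avg_code_len = 1440 * 6.06 = 8726.4 bits
ratio = original_size / compressed_size = 23040 / 8726.4 = 2.6403

Compression ratio = 2.6403


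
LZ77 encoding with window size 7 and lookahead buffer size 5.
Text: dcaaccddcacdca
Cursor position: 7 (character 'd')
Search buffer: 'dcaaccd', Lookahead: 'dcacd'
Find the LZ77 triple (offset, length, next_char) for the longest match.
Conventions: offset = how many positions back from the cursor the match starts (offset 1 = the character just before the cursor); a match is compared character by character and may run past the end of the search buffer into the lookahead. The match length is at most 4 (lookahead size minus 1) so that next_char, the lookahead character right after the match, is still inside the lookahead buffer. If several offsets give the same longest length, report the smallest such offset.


Try each offset into the search buffer:
  offset=1 (pos 6, char 'd'): match length 1
  offset=2 (pos 5, char 'c'): match length 0
  offset=3 (pos 4, char 'c'): match length 0
  offset=4 (pos 3, char 'a'): match length 0
  offset=5 (pos 2, char 'a'): match length 0
  offset=6 (pos 1, char 'c'): match length 0
  offset=7 (pos 0, char 'd'): match length 3
Longest match has length 3 at offset 7.
next_char = character at position 7 + 3 = 10 -> 'c'

Best match: offset=7, length=3 (matching 'dca' starting at position 0)
LZ77 triple: (7, 3, 'c')


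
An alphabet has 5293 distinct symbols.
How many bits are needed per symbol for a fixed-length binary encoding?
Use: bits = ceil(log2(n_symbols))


log2(5293) = 12.3699
Bracket: 2^12 = 4096 < 5293 <= 2^13 = 8192
So ceil(log2(5293)) = 13

bits = ceil(log2(5293)) = ceil(12.3699) = 13 bits


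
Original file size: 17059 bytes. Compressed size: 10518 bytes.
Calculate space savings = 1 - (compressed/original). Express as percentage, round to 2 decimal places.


ratio = compressed/original = 10518/17059 = 0.616566
savings = 1 - ratio = 1 - 0.616566 = 0.383434
as a percentage: 0.383434 * 100 = 38.34%

Space savings = 1 - 10518/17059 = 38.34%


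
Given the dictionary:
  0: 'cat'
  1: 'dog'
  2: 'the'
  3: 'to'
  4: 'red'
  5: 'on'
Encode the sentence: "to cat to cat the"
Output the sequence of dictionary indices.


Look up each word in the dictionary:
  'to' -> 3
  'cat' -> 0
  'to' -> 3
  'cat' -> 0
  'the' -> 2

Encoded: [3, 0, 3, 0, 2]


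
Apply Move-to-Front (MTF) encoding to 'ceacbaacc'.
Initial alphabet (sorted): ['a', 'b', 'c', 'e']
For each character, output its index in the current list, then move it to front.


MTF encoding:
'c': index 2 in ['a', 'b', 'c', 'e'] -> ['c', 'a', 'b', 'e']
'e': index 3 in ['c', 'a', 'b', 'e'] -> ['e', 'c', 'a', 'b']
'a': index 2 in ['e', 'c', 'a', 'b'] -> ['a', 'e', 'c', 'b']
'c': index 2 in ['a', 'e', 'c', 'b'] -> ['c', 'a', 'e', 'b']
'b': index 3 in ['c', 'a', 'e', 'b'] -> ['b', 'c', 'a', 'e']
'a': index 2 in ['b', 'c', 'a', 'e'] -> ['a', 'b', 'c', 'e']
'a': index 0 in ['a', 'b', 'c', 'e'] -> ['a', 'b', 'c', 'e']
'c': index 2 in ['a', 'b', 'c', 'e'] -> ['c', 'a', 'b', 'e']
'c': index 0 in ['c', 'a', 'b', 'e'] -> ['c', 'a', 'b', 'e']


Output: [2, 3, 2, 2, 3, 2, 0, 2, 0]


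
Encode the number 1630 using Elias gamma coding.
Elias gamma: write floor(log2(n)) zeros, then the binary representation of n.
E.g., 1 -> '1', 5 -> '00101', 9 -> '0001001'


num_bits = floor(log2(1630)) + 1 = 11
leading_zeros = num_bits - 1 = 10
binary(1630) = 11001011110

Elias gamma(1630) = '0000000000' + '11001011110' = 000000000011001011110 (21 bits)


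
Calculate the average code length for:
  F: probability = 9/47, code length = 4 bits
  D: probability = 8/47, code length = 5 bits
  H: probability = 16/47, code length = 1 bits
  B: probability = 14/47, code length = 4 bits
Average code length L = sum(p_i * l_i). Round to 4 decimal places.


Weighted contributions p_i * l_i:
  F: (9/47) * 4 = 36/47
  D: (8/47) * 5 = 40/47
  H: (16/47) * 1 = 16/47
  B: (14/47) * 4 = 56/47
Sum = (36 + 40 + 16 + 56)/47 = 148/47

L = 148/47 = 3.1489 bits/symbol


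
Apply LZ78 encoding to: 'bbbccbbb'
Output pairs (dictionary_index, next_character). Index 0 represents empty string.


LZ78 encoding steps:
Dictionary: {0: ''}
Step 1: w='' (idx 0), next='b' -> output (0, 'b'), add 'b' as idx 1
Step 2: w='b' (idx 1), next='b' -> output (1, 'b'), add 'bb' as idx 2
Step 3: w='' (idx 0), next='c' -> output (0, 'c'), add 'c' as idx 3
Step 4: w='c' (idx 3), next='b' -> output (3, 'b'), add 'cb' as idx 4
Step 5: w='bb' (idx 2), end of input -> output (2, '')


Encoded: [(0, 'b'), (1, 'b'), (0, 'c'), (3, 'b'), (2, '')]


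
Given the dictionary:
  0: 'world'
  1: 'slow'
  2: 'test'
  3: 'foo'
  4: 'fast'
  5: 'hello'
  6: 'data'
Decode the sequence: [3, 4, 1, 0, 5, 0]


Look up each index in the dictionary:
  3 -> 'foo'
  4 -> 'fast'
  1 -> 'slow'
  0 -> 'world'
  5 -> 'hello'
  0 -> 'world'

Decoded: "foo fast slow world hello world"


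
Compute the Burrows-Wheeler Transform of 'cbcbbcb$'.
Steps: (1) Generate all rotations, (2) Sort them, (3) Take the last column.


Rotations (sorted):
  0: $cbcbbcb -> last char: b
  1: b$cbcbbc -> last char: c
  2: bbcb$cbc -> last char: c
  3: bcb$cbcb -> last char: b
  4: bcbbcb$c -> last char: c
  5: cb$cbcbb -> last char: b
  6: cbbcb$cb -> last char: b
  7: cbcbbcb$ -> last char: $


BWT = bccbcbb$


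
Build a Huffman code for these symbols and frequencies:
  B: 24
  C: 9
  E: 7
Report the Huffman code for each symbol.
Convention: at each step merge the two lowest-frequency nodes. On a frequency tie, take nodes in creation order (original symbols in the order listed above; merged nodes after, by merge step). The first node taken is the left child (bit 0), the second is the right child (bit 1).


Huffman tree construction:
Step 1: Merge E(7) + C(9) = 16
Step 2: Merge (E+C)(16) + B(24) = 40
Read each symbol's code off the tree from the root (left child = 0, right child = 1).

Codes:
  B: 1 (length 1)
  C: 01 (length 2)
  E: 00 (length 2)
Average code length: 56/40 = 1.4000 bits/symbol


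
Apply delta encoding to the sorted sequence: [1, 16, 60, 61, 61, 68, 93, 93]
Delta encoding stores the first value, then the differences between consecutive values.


First value: 1
Deltas:
  16 - 1 = 15
  60 - 16 = 44
  61 - 60 = 1
  61 - 61 = 0
  68 - 61 = 7
  93 - 68 = 25
  93 - 93 = 0


Delta encoded: [1, 15, 44, 1, 0, 7, 25, 0]


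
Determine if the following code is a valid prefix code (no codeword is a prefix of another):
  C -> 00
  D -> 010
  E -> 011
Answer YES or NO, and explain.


Checking each pair (does one codeword prefix another?):
  C='00' vs D='010': no prefix
  C='00' vs E='011': no prefix
  D='010' vs C='00': no prefix
  D='010' vs E='011': no prefix
  E='011' vs C='00': no prefix
  E='011' vs D='010': no prefix
No violation found over all pairs.

YES -- this is a valid prefix code. No codeword is a prefix of any other codeword.


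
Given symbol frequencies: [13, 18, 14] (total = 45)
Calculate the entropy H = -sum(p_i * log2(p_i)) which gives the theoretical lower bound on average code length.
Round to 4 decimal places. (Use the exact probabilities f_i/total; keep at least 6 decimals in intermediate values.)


Per-symbol terms -p_i * log2(p_i) with p_i = f_i/45:
  p = 13/45 = 0.288889: log2(p) = -1.791413, -p*log2(p) = 0.517519
  p = 18/45 = 0.400000: log2(p) = -1.321928, -p*log2(p) = 0.528771
  p = 14/45 = 0.311111: log2(p) = -1.684498, -p*log2(p) = 0.524066
H = 0.517519 + 0.528771 + 0.524066 = 1.570356

H = 1.5704 bits/symbol


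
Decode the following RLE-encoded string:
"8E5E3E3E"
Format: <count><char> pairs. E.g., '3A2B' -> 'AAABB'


Expanding each <count><char> pair:
  8E -> 'EEEEEEEE'
  5E -> 'EEEEE'
  3E -> 'EEE'
  3E -> 'EEE'

Decoded = EEEEEEEEEEEEEEEEEEE


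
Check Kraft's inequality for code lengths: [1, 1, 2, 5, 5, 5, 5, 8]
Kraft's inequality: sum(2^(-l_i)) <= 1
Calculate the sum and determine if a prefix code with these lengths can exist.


Sum = 2^(-1) + 2^(-1) + 2^(-2) + 2^(-5) + 2^(-5) + 2^(-5) + 2^(-5) + 2^(-8)
    = 0.5 + 0.5 + 0.25 + 0.03125 + 0.03125 + 0.03125 + 0.03125 + 0.00390625
    = 353/256 = 1.37890625
Since 1.37890625 > 1, Kraft's inequality is NOT satisfied.
A prefix code with these lengths CANNOT exist.

Kraft sum = 1.37890625. Not satisfied.


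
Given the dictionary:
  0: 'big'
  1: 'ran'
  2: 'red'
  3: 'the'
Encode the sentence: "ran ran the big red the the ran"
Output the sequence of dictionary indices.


Look up each word in the dictionary:
  'ran' -> 1
  'ran' -> 1
  'the' -> 3
  'big' -> 0
  'red' -> 2
  'the' -> 3
  'the' -> 3
  'ran' -> 1

Encoded: [1, 1, 3, 0, 2, 3, 3, 1]


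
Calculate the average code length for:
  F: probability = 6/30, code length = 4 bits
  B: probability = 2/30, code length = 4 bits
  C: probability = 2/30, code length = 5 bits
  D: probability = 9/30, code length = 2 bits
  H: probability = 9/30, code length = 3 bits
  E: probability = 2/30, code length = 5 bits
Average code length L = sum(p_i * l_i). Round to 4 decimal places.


Weighted contributions p_i * l_i:
  F: (6/30) * 4 = 24/30
  B: (2/30) * 4 = 8/30
  C: (2/30) * 5 = 10/30
  D: (9/30) * 2 = 18/30
  H: (9/30) * 3 = 27/30
  E: (2/30) * 5 = 10/30
Sum = (24 + 8 + 10 + 18 + 27 + 10)/30 = 97/30

L = 97/30 = 3.2333 bits/symbol


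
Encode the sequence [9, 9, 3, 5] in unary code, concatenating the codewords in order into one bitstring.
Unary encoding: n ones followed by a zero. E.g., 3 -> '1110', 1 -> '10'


Encode each number as n ones followed by a terminating 0:
  9 -> 1111111110 (10 bits)
  9 -> 1111111110 (10 bits)
  3 -> 1110 (4 bits)
  5 -> 111110 (6 bits)
Total length = 10 + 10 + 4 + 6 = 30 bits.

Unary([9, 9, 3, 5]) = 111111111011111111101110111110 (30 bits)


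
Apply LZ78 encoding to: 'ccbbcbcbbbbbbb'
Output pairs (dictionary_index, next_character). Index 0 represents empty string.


LZ78 encoding steps:
Dictionary: {0: ''}
Step 1: w='' (idx 0), next='c' -> output (0, 'c'), add 'c' as idx 1
Step 2: w='c' (idx 1), next='b' -> output (1, 'b'), add 'cb' as idx 2
Step 3: w='' (idx 0), next='b' -> output (0, 'b'), add 'b' as idx 3
Step 4: w='cb' (idx 2), next='c' -> output (2, 'c'), add 'cbc' as idx 4
Step 5: w='b' (idx 3), next='b' -> output (3, 'b'), add 'bb' as idx 5
Step 6: w='bb' (idx 5), next='b' -> output (5, 'b'), add 'bbb' as idx 6
Step 7: w='bb' (idx 5), end of input -> output (5, '')


Encoded: [(0, 'c'), (1, 'b'), (0, 'b'), (2, 'c'), (3, 'b'), (5, 'b'), (5, '')]


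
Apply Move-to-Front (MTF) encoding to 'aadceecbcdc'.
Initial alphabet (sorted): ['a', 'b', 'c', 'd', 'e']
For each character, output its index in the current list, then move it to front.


MTF encoding:
'a': index 0 in ['a', 'b', 'c', 'd', 'e'] -> ['a', 'b', 'c', 'd', 'e']
'a': index 0 in ['a', 'b', 'c', 'd', 'e'] -> ['a', 'b', 'c', 'd', 'e']
'd': index 3 in ['a', 'b', 'c', 'd', 'e'] -> ['d', 'a', 'b', 'c', 'e']
'c': index 3 in ['d', 'a', 'b', 'c', 'e'] -> ['c', 'd', 'a', 'b', 'e']
'e': index 4 in ['c', 'd', 'a', 'b', 'e'] -> ['e', 'c', 'd', 'a', 'b']
'e': index 0 in ['e', 'c', 'd', 'a', 'b'] -> ['e', 'c', 'd', 'a', 'b']
'c': index 1 in ['e', 'c', 'd', 'a', 'b'] -> ['c', 'e', 'd', 'a', 'b']
'b': index 4 in ['c', 'e', 'd', 'a', 'b'] -> ['b', 'c', 'e', 'd', 'a']
'c': index 1 in ['b', 'c', 'e', 'd', 'a'] -> ['c', 'b', 'e', 'd', 'a']
'd': index 3 in ['c', 'b', 'e', 'd', 'a'] -> ['d', 'c', 'b', 'e', 'a']
'c': index 1 in ['d', 'c', 'b', 'e', 'a'] -> ['c', 'd', 'b', 'e', 'a']


Output: [0, 0, 3, 3, 4, 0, 1, 4, 1, 3, 1]
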